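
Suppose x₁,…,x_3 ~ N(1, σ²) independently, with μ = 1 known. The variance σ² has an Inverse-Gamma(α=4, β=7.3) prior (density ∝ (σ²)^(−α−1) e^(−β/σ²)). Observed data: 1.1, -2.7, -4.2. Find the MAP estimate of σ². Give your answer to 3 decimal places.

σ̂²_MAP = 4.257

Sum of squared deviations about the known mean: SS = (1.1−1)² + (-2.7−1)² + (-4.2−1)² = 40.74.
The Normal likelihood contributes (σ²)^(−n/2) exp(−SS/(2σ²)), so the posterior is Inverse-Gamma(α + n/2, β + SS/2) = Inverse-Gamma(5.5, 27.67).
The mode of Inverse-Gamma(a, b) is b/(a+1) = 27.67/6.5 ≈ 4.257.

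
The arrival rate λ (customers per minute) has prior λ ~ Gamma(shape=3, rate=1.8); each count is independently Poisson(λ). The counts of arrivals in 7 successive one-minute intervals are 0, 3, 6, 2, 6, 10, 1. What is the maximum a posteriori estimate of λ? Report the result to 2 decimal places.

λ̂_MAP = 3.41

Σxᵢ = 0+3+6+2+6+10+1 = 28, with n = 7.
Posterior ∝ λ^2e^(−1.8λ) · λ^28e^(−7λ) = λ^30e^(−8.8λ), i.e. Gamma(shape=31, rate=8.8).
The mode of a Gamma(a, b) with a ≥ 1 (shape–rate) is (a−1)/b = 30/8.8 ≈ 3.41.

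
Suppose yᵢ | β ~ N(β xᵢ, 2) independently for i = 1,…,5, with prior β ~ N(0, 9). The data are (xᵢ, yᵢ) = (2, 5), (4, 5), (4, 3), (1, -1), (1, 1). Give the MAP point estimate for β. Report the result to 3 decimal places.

log p(β | y) = −Σ(yᵢ − βxᵢ)²/(2·2) − β²/(2·9) + const.
Setting the derivative to zero: Σxᵢ(yᵢ − βxᵢ)/2 − β/9 = 0, so β = Σxᵢyᵢ / (Σxᵢ² + σ²/τ²).
Σxᵢyᵢ = 2·5 + 4·5 + 4·3 + 1·(-1) + 1·1 = 42; Σxᵢ² = 38; σ²/τ² = 2/9.
β̂_MAP = 42 / (38 + 2/9) = 42/(344/9) = 189/172 ≈ 1.099.

β̂_MAP = 1.099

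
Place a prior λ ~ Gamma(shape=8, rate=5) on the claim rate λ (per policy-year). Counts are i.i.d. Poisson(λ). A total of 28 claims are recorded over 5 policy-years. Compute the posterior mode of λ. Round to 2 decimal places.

λ̂_MAP = 3.50

Σxᵢ = 28, n = 5.
Posterior ∝ λ^7e^(−5λ) · λ^28e^(−5λ) = λ^35e^(−10λ), i.e. Gamma(shape=36, rate=10).
The mode of a Gamma(a, b) with a ≥ 1 (shape–rate) is (a−1)/b = 35/10 ≈ 3.50.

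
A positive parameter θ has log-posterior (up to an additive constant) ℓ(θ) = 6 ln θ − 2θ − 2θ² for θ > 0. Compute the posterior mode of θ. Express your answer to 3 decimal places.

θ̂_MAP = 1.000

ℓ'(θ) = 6/θ − 2 − 4θ. Setting this to zero and multiplying by θ: 4θ² + 2θ − 6 = 0.
θ = (−2 + √(2² + 4·4·6)) / (2·4) = (−2 + √100) / 8 = (−2 + 10)/8 = 1.
ℓ''(θ) = −6/θ² − 4 < 0, confirming a maximum.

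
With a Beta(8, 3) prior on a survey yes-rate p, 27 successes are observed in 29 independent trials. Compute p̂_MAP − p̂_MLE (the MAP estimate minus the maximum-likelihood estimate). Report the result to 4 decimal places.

MAP − MLE = -0.0363

Posterior is Beta(35, 5); MAP = (35−1)/(40−2) = 34/38 ≈ 0.89474.
MLE ignores the prior: p̂_MLE = k/n = 27/29 ≈ 0.93103.
Difference = 34/38 − 27/29 = -20/551 ≈ -0.0363.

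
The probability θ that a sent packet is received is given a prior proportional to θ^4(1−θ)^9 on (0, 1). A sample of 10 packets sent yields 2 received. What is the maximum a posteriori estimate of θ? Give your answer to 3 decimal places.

θ̂_MAP = 0.261

The prior density ∝ θ^4(1−θ)^9 is the kernel of Beta(5, 10).
Data: 2 successes in 10 trials. The binomial likelihood contributes θ^2(1−θ)^8, so the posterior is Beta(5+2, 10+8) = Beta(7, 18).
For Beta(a, b) with a, b > 1 the mode is (a−1)/(a+b−2) = 6/23 ≈ 0.261.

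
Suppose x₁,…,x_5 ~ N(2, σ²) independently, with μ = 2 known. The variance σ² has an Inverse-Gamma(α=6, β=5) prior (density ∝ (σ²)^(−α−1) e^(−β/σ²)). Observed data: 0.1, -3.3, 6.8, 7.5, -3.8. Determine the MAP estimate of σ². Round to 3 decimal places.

σ̂²_MAP = 6.770

Sum of squared deviations about the known mean: SS = (0.1−2)² + (-3.3−2)² + (6.8−2)² + (7.5−2)² + (-3.8−2)² = 118.63.
The Normal likelihood contributes (σ²)^(−n/2) exp(−SS/(2σ²)), so the posterior is Inverse-Gamma(α + n/2, β + SS/2) = Inverse-Gamma(8.5, 64.315).
The mode of Inverse-Gamma(a, b) is b/(a+1) = 64.315/9.5 ≈ 6.770.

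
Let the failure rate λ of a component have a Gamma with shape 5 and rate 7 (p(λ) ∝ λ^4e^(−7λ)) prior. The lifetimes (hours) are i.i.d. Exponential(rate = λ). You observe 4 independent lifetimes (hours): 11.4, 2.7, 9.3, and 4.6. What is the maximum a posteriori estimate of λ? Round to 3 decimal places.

The Exponential(rate=λ) likelihood is ∝ λ^n e^(−λΣtᵢ). Here n = 4 and Σtᵢ = 11.4 + 2.7 + 9.3 + 4.6 = 28.
Posterior ∝ λ^4e^(−7λ) · λ^4e^(−28λ) = λ^8e^(−35λ), i.e. Gamma(9, 35).
Mode = (a−1)/b = 8/35 ≈ 0.229.

λ̂_MAP = 0.229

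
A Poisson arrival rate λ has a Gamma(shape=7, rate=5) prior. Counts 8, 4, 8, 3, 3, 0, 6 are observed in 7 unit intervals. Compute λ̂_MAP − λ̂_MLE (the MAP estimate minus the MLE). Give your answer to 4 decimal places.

Σxᵢ = 32. Posterior is Gamma(39, 12); MAP = (39−1)/12 = 38/12 ≈ 3.16667.
MLE = x̄ = 32/7 ≈ 4.57143.
Difference = 38/12 − 32/7 = -59/42 ≈ -1.4048.

MAP − MLE = -1.4048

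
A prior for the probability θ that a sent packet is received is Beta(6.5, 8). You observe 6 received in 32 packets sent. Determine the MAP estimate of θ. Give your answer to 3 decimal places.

Prior: Beta(6.5, 8).
Data: 6 successes in 32 trials. The binomial likelihood contributes θ^6(1−θ)^26, so the posterior is Beta(6.5+6, 8+26) = Beta(12.5, 34).
For Beta(a, b) with a, b > 1 the mode is (a−1)/(a+b−2) = 11.5/44.5 ≈ 0.258.

θ̂_MAP = 0.258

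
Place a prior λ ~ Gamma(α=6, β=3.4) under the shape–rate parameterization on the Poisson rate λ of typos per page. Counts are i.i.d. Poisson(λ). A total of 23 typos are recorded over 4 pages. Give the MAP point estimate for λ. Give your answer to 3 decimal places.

λ̂_MAP = 3.784

Σxᵢ = 23, n = 4.
Posterior ∝ λ^5e^(−3.4λ) · λ^23e^(−4λ) = λ^28e^(−7.4λ), i.e. Gamma(shape=29, rate=7.4).
The mode of a Gamma(a, b) with a ≥ 1 (shape–rate) is (a−1)/b = 28/7.4 ≈ 3.784.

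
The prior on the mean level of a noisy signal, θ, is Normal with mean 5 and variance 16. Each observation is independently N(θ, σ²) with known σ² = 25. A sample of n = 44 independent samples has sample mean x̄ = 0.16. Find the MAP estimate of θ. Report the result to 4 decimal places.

θ̂_MAP = 0.3260

n = 44, x̄ = 0.16.
For a Normal prior and Normal likelihood with known variance, the posterior is Normal; its mode equals its mean, the precision-weighted average.
Prior precision 1/σ₀² = 1/16 = 0.0625; data precision n/σ² = 44/25 = 1.76.
θ̂ = (0.0625·5 + 1.76·0.16) / (0.0625 + 1.76) = 0.5941/1.8225 = 5941/18225 ≈ 0.3260.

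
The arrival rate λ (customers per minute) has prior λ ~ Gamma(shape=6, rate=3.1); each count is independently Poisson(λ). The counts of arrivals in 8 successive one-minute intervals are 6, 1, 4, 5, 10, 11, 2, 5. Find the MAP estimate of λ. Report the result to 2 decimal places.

Σxᵢ = 6+1+4+5+10+11+2+5 = 44, with n = 8.
Posterior ∝ λ^5e^(−3.1λ) · λ^44e^(−8λ) = λ^49e^(−11.1λ), i.e. Gamma(shape=50, rate=11.1).
The mode of a Gamma(a, b) with a ≥ 1 (shape–rate) is (a−1)/b = 49/11.1 ≈ 4.41.

λ̂_MAP = 4.41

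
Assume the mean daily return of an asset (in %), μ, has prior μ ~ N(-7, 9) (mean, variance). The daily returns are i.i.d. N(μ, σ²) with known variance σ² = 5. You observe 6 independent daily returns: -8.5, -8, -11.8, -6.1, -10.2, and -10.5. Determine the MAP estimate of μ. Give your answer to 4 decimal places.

μ̂_MAP = -8.9983

n = 6; x̄ = ((-8.5) + (-8) + (-11.8) + (-6.1) + (-10.2) + (-10.5))/6 = -55.1/6 = -551/60 ≈ -9.1833.
For a Normal prior and Normal likelihood with known variance, the posterior is Normal; its mode equals its mean, the precision-weighted average.
Prior precision 1/σ₀² = 1/9; data precision n/σ² = 6/5 = 1.2.
μ̂ = ((1/9)·(-7) + 1.2·(-551/60)) / (1/9 + 1.2) = (-5309/450)/(59/45) = -5309/590 ≈ -8.9983.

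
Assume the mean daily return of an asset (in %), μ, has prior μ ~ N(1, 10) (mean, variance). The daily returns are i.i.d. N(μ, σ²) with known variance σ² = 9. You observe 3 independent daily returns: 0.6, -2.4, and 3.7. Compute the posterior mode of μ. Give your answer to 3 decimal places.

n = 3; x̄ = (0.6 + (-2.4) + 3.7)/3 = 1.9/3 = 19/30 ≈ 0.6333.
For a Normal prior and Normal likelihood with known variance, the posterior is Normal; its mode equals its mean, the precision-weighted average.
Prior precision 1/σ₀² = 1/10 = 0.1; data precision n/σ² = 3/9 = 1/3.
μ̂ = (0.1·1 + (1/3)·(19/30)) / (0.1 + 1/3) = (14/45)/(13/30) = 28/39 ≈ 0.718.

μ̂_MAP = 0.718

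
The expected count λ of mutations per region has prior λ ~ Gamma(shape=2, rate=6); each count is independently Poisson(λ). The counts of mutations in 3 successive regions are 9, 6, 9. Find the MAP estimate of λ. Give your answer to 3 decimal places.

λ̂_MAP = 2.778

Σxᵢ = 9+6+9 = 24, with n = 3.
Posterior ∝ λe^(−6λ) · λ^24e^(−3λ) = λ^25e^(−9λ), i.e. Gamma(shape=26, rate=9).
The mode of a Gamma(a, b) with a ≥ 1 (shape–rate) is (a−1)/b = 25/9 ≈ 2.778.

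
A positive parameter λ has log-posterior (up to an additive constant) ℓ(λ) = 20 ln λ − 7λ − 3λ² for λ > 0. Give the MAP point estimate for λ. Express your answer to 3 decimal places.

ℓ'(λ) = 20/λ − 7 − 6λ. Setting this to zero and multiplying by λ: 6λ² + 7λ − 20 = 0.
λ = (−7 + √(7² + 4·6·20)) / (2·6) = (−7 + √529) / 12 = (−7 + 23)/12 = 4/3.
ℓ''(λ) = −20/λ² − 6 < 0, confirming a maximum.

λ̂_MAP = 1.333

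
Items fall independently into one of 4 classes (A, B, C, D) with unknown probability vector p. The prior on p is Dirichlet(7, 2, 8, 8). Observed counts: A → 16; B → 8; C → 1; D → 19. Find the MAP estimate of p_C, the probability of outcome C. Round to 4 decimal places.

MAP estimate of p_C = 0.1231

The posterior is Dirichlet(αᵢ + nᵢ) = Dirichlet(23, 10, 9, 27).
For a Dirichlet(a₁,…,a_K) with all aᵢ > 1, the mode has j-th component (aⱼ − 1)/(Σaᵢ − K).
Here Σaᵢ = 69 and K = 4, so p_C = (9 − 1)/(69 − 4) = 8/65 ≈ 0.1231.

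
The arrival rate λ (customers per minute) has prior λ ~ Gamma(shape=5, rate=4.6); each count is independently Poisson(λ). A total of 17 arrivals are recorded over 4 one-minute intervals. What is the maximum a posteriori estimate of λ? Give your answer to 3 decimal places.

Σxᵢ = 17, n = 4.
Posterior ∝ λ^4e^(−4.6λ) · λ^17e^(−4λ) = λ^21e^(−8.6λ), i.e. Gamma(shape=22, rate=8.6).
The mode of a Gamma(a, b) with a ≥ 1 (shape–rate) is (a−1)/b = 21/8.6 ≈ 2.442.

λ̂_MAP = 2.442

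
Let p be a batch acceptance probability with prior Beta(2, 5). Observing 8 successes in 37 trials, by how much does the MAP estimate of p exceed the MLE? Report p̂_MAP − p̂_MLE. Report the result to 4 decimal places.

Posterior is Beta(10, 34); MAP = (10−1)/(44−2) = 9/42 ≈ 0.21429.
MLE ignores the prior: p̂_MLE = k/n = 8/37 ≈ 0.21622.
Difference = 9/42 − 8/37 = -1/518 ≈ -0.0019.

MAP − MLE = -0.0019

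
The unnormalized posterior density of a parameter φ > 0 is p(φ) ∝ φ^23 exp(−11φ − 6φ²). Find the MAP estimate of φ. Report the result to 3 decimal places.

φ̂_MAP = 1.000

ℓ'(φ) = 23/φ − 11 − 12φ. Setting this to zero and multiplying by φ: 12φ² + 11φ − 23 = 0.
φ = (−11 + √(11² + 4·12·23)) / (2·12) = (−11 + √1225) / 24 = (−11 + 35)/24 = 1.
ℓ''(φ) = −23/φ² − 12 < 0, confirming a maximum.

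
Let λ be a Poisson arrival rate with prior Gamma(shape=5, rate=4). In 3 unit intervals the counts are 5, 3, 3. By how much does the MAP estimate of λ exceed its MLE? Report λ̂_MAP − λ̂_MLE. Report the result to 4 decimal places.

Σxᵢ = 11. Posterior is Gamma(16, 7); MAP = (16−1)/7 = 15/7 ≈ 2.14286.
MLE = x̄ = 11/3 ≈ 3.66667.
Difference = 15/7 − 11/3 = -32/21 ≈ -1.5238.

MAP − MLE = -1.5238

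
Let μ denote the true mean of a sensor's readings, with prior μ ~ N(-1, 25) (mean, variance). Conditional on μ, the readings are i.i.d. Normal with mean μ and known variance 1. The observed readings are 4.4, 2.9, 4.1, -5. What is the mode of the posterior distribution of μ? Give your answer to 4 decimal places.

μ̂_MAP = 1.5743

n = 4; x̄ = (4.4 + 2.9 + 4.1 + (-5))/4 = 6.4/4 = 1.6.
For a Normal prior and Normal likelihood with known variance, the posterior is Normal; its mode equals its mean, the precision-weighted average.
Prior precision 1/σ₀² = 1/25 = 0.04; data precision n/σ² = 4/1 = 4.
μ̂ = (0.04·(-1) + 4·1.6) / (0.04 + 4) = 6.36/4.04 = 159/101 ≈ 1.5743.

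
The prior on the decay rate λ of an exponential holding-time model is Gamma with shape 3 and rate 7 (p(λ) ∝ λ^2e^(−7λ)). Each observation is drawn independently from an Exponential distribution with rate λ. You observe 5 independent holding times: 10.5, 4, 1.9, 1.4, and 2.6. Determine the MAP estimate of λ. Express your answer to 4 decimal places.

λ̂_MAP = 0.2555

The Exponential(rate=λ) likelihood is ∝ λ^n e^(−λΣtᵢ). Here n = 5 and Σtᵢ = 10.5 + 4 + 1.9 + 1.4 + 2.6 = 20.4.
Posterior ∝ λ^2e^(−7λ) · λ^5e^(−20.4λ) = λ^7e^(−27.4λ), i.e. Gamma(8, 27.4).
Mode = (a−1)/b = 7/27.4 ≈ 0.2555.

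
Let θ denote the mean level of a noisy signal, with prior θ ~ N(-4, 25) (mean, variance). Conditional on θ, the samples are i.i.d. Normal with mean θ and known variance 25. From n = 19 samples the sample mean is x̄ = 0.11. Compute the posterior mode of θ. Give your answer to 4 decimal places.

n = 19, x̄ = 0.11.
For a Normal prior and Normal likelihood with known variance, the posterior is Normal; its mode equals its mean, the precision-weighted average.
Prior precision 1/σ₀² = 1/25 = 0.04; data precision n/σ² = 19/25 = 0.76.
θ̂ = (0.04·(-4) + 0.76·0.11) / (0.04 + 0.76) = (-0.0764)/0.8 = -0.0955.

θ̂_MAP = -0.0955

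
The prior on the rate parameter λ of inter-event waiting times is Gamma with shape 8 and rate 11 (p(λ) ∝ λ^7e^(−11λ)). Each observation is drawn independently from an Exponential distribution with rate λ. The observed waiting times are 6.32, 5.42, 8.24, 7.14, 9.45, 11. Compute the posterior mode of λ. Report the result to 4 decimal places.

λ̂_MAP = 0.2220

The Exponential(rate=λ) likelihood is ∝ λ^n e^(−λΣtᵢ). Here n = 6 and Σtᵢ = 6.32 + 5.42 + 8.24 + 7.14 + 9.45 + 11 = 47.57.
Posterior ∝ λ^7e^(−11λ) · λ^6e^(−47.57λ) = λ^13e^(−58.57λ), i.e. Gamma(14, 58.57).
Mode = (a−1)/b = 13/58.57 ≈ 0.2220.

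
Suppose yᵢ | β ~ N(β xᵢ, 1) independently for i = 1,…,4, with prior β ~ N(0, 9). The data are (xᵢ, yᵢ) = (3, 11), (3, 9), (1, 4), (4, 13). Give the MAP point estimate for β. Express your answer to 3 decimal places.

log p(β | y) = −Σ(yᵢ − βxᵢ)²/(2·1) − β²/(2·9) + const.
Setting the derivative to zero: Σxᵢ(yᵢ − βxᵢ)/1 − β/9 = 0, so β = Σxᵢyᵢ / (Σxᵢ² + σ²/τ²).
Σxᵢyᵢ = 3·11 + 3·9 + 1·4 + 4·13 = 116; Σxᵢ² = 35; σ²/τ² = 1/9.
β̂_MAP = 116 / (35 + 1/9) = 116/(316/9) = 261/79 ≈ 3.304.

β̂_MAP = 3.304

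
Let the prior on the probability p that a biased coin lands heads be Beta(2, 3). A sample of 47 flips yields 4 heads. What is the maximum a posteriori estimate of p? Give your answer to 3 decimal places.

p̂_MAP = 0.100

Prior: Beta(2, 3).
Data: 4 successes in 47 trials. The binomial likelihood contributes p^4(1−p)^43, so the posterior is Beta(2+4, 3+43) = Beta(6, 46).
For Beta(a, b) with a, b > 1 the mode is (a−1)/(a+b−2) = 5/50 ≈ 0.100.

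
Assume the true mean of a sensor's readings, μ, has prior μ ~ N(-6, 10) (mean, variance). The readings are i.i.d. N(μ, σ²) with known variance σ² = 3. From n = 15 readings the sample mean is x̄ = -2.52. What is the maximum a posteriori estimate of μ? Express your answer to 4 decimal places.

μ̂_MAP = -2.5882

n = 15, x̄ = -2.52.
For a Normal prior and Normal likelihood with known variance, the posterior is Normal; its mode equals its mean, the precision-weighted average.
Prior precision 1/σ₀² = 1/10 = 0.1; data precision n/σ² = 15/3 = 5.
μ̂ = (0.1·(-6) + 5·(-2.52)) / (0.1 + 5) = (-13.2)/5.1 = -44/17 ≈ -2.5882.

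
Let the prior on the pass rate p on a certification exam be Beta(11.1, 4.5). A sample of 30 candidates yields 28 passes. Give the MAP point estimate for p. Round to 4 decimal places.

p̂_MAP = 0.8739

Prior: Beta(11.1, 4.5).
Data: 28 successes in 30 trials. The binomial likelihood contributes p^28(1−p)^2, so the posterior is Beta(11.1+28, 4.5+2) = Beta(39.1, 6.5).
For Beta(a, b) with a, b > 1 the mode is (a−1)/(a+b−2) = 38.1/43.6 ≈ 0.8739.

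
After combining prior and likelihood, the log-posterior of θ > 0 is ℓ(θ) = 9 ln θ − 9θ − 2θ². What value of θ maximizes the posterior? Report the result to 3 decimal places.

θ̂_MAP = 0.750

ℓ'(θ) = 9/θ − 9 − 4θ. Setting this to zero and multiplying by θ: 4θ² + 9θ − 9 = 0.
θ = (−9 + √(9² + 4·4·9)) / (2·4) = (−9 + √225) / 8 = (−9 + 15)/8 = 3/4.
ℓ''(θ) = −9/θ² − 4 < 0, confirming a maximum.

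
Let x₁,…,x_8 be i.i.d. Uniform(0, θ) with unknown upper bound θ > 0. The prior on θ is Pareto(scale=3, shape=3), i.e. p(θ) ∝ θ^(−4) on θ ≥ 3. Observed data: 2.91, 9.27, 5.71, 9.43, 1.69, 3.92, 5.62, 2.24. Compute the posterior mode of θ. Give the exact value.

θ̂_MAP = 9.43

The Uniform(0, θ) likelihood is θ^(−n) for θ ≥ max(xᵢ), zero otherwise. Here max(xᵢ) = 9.43.
Posterior ∝ θ^(−4) · θ^(−8) = θ^(−12) on θ ≥ max(3, 9.43) = 9.43.
This density is strictly decreasing in θ, so the posterior mode lies at the lower boundary of the support.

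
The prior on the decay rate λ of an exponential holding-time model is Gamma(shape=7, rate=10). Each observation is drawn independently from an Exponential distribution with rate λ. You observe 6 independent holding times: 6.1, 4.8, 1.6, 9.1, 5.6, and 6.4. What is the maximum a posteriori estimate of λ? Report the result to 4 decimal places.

The Exponential(rate=λ) likelihood is ∝ λ^n e^(−λΣtᵢ). Here n = 6 and Σtᵢ = 6.1 + 4.8 + 1.6 + 9.1 + 5.6 + 6.4 = 33.6.
Posterior ∝ λ^6e^(−10λ) · λ^6e^(−33.6λ) = λ^12e^(−43.6λ), i.e. Gamma(13, 43.6).
Mode = (a−1)/b = 12/43.6 ≈ 0.2752.

λ̂_MAP = 0.2752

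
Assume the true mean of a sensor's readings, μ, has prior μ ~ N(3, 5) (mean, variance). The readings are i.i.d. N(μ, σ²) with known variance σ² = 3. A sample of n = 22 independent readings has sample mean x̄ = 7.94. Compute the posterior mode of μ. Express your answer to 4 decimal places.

μ̂_MAP = 7.8088

n = 22, x̄ = 7.94.
For a Normal prior and Normal likelihood with known variance, the posterior is Normal; its mode equals its mean, the precision-weighted average.
Prior precision 1/σ₀² = 1/5 = 0.2; data precision n/σ² = 22/3.
μ̂ = (0.2·3 + (22/3)·7.94) / (0.2 + 22/3) = (4412/75)/(113/15) = 4412/565 ≈ 7.8088.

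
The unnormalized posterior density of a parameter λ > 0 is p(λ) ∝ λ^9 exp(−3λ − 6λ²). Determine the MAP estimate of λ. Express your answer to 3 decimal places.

ℓ'(λ) = 9/λ − 3 − 12λ. Setting this to zero and multiplying by λ: 12λ² + 3λ − 9 = 0.
λ = (−3 + √(3² + 4·12·9)) / (2·12) = (−3 + √441) / 24 = (−3 + 21)/24 = 3/4.
ℓ''(λ) = −9/λ² − 12 < 0, confirming a maximum.

λ̂_MAP = 0.750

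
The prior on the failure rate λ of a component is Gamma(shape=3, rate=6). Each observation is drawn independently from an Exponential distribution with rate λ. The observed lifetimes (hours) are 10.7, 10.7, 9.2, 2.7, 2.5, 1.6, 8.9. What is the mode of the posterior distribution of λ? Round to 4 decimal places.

The Exponential(rate=λ) likelihood is ∝ λ^n e^(−λΣtᵢ). Here n = 7 and Σtᵢ = 10.7 + 10.7 + 9.2 + 2.7 + 2.5 + 1.6 + 8.9 = 46.3.
Posterior ∝ λ^2e^(−6λ) · λ^7e^(−46.3λ) = λ^9e^(−52.3λ), i.e. Gamma(10, 52.3).
Mode = (a−1)/b = 9/52.3 ≈ 0.1721.

λ̂_MAP = 0.1721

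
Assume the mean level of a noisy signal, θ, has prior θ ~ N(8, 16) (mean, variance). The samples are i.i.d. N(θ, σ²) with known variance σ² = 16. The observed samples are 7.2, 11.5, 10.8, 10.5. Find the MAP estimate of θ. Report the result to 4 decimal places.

n = 4; x̄ = (7.2 + 11.5 + 10.8 + 10.5)/4 = 40/4 = 10.
For a Normal prior and Normal likelihood with known variance, the posterior is Normal; its mode equals its mean, the precision-weighted average.
Prior precision 1/σ₀² = 1/16 = 0.0625; data precision n/σ² = 4/16 = 0.25.
θ̂ = (0.0625·8 + 0.25·10) / (0.0625 + 0.25) = 3/0.3125 = 9.6000.

θ̂_MAP = 9.6000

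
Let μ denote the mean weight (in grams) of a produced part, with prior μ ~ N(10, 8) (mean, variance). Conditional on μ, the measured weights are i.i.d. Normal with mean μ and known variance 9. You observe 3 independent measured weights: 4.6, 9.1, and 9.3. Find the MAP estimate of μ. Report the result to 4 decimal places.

n = 3; x̄ = (4.6 + 9.1 + 9.3)/3 = 23/3 = 23/3 ≈ 7.6667.
For a Normal prior and Normal likelihood with known variance, the posterior is Normal; its mode equals its mean, the precision-weighted average.
Prior precision 1/σ₀² = 1/8 = 0.125; data precision n/σ² = 3/9 = 1/3.
μ̂ = (0.125·10 + (1/3)·(23/3)) / (0.125 + 1/3) = (137/36)/(11/24) = 274/33 ≈ 8.3030.

μ̂_MAP = 8.3030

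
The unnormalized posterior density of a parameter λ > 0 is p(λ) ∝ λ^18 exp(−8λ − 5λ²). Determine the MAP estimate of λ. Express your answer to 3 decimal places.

ℓ'(λ) = 18/λ − 8 − 10λ. Setting this to zero and multiplying by λ: 10λ² + 8λ − 18 = 0.
λ = (−8 + √(8² + 4·10·18)) / (2·10) = (−8 + √784) / 20 = (−8 + 28)/20 = 1.
ℓ''(λ) = −18/λ² − 10 < 0, confirming a maximum.

λ̂_MAP = 1.000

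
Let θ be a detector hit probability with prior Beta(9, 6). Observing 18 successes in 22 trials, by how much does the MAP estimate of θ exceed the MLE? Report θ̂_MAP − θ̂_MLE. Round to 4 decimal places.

MAP − MLE = -0.0753

Posterior is Beta(27, 10); MAP = (27−1)/(37−2) = 26/35 ≈ 0.74286.
MLE ignores the prior: θ̂_MLE = k/n = 18/22 ≈ 0.81818.
Difference = 26/35 − 18/22 = -29/385 ≈ -0.0753.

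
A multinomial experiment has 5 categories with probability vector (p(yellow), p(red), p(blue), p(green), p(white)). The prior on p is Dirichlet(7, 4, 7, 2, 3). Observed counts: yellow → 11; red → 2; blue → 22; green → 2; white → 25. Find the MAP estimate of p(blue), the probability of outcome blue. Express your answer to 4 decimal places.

MAP estimate of p(blue) = 0.3500

The posterior is Dirichlet(αᵢ + nᵢ) = Dirichlet(18, 6, 29, 4, 28).
For a Dirichlet(a₁,…,a_K) with all aᵢ > 1, the mode has j-th component (aⱼ − 1)/(Σaᵢ − K).
Here Σaᵢ = 85 and K = 5, so p(blue) = (29 − 1)/(85 − 5) = 28/80 ≈ 0.3500.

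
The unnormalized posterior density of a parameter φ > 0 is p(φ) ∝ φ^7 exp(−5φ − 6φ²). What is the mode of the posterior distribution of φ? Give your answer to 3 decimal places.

ℓ'(φ) = 7/φ − 5 − 12φ. Setting this to zero and multiplying by φ: 12φ² + 5φ − 7 = 0.
φ = (−5 + √(5² + 4·12·7)) / (2·12) = (−5 + √361) / 24 = (−5 + 19)/24 = 7/12.
ℓ''(φ) = −7/φ² − 12 < 0, confirming a maximum.

φ̂_MAP = 0.583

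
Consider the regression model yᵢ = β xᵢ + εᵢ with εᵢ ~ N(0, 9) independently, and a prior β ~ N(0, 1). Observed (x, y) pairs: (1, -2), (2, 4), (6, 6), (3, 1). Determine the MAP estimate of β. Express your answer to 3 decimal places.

log p(β | y) = −Σ(yᵢ − βxᵢ)²/(2·9) − β²/(2·1) + const.
Setting the derivative to zero: Σxᵢ(yᵢ − βxᵢ)/9 − β/1 = 0, so β = Σxᵢyᵢ / (Σxᵢ² + σ²/τ²).
Σxᵢyᵢ = 1·(-2) + 2·4 + 6·6 + 3·1 = 45; Σxᵢ² = 50; σ²/τ² = 9.
β̂_MAP = 45 / (50 + 9) = 45/59 ≈ 0.763.

β̂_MAP = 0.763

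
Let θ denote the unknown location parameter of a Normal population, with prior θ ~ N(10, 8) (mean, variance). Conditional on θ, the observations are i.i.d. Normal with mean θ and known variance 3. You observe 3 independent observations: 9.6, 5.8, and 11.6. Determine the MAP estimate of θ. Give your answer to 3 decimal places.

θ̂_MAP = 9.111

n = 3; x̄ = (9.6 + 5.8 + 11.6)/3 = 27/3 = 9.
For a Normal prior and Normal likelihood with known variance, the posterior is Normal; its mode equals its mean, the precision-weighted average.
Prior precision 1/σ₀² = 1/8 = 0.125; data precision n/σ² = 3/3 = 1.
θ̂ = (0.125·10 + 1·9) / (0.125 + 1) = 10.25/1.125 = 82/9 ≈ 9.111.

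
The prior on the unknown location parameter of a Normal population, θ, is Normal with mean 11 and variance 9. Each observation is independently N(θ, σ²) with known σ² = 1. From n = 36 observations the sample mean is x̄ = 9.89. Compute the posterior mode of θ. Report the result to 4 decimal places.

θ̂_MAP = 9.8934

n = 36, x̄ = 9.89.
For a Normal prior and Normal likelihood with known variance, the posterior is Normal; its mode equals its mean, the precision-weighted average.
Prior precision 1/σ₀² = 1/9; data precision n/σ² = 36/1 = 36.
θ̂ = ((1/9)·11 + 36·9.89) / (1/9 + 36) = (80384/225)/(325/9) = 80384/8125 ≈ 9.8934.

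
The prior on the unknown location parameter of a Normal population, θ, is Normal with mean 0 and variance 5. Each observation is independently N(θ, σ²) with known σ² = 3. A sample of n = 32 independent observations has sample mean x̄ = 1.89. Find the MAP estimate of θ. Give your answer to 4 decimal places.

n = 32, x̄ = 1.89.
For a Normal prior and Normal likelihood with known variance, the posterior is Normal; its mode equals its mean, the precision-weighted average.
Prior precision 1/σ₀² = 1/5 = 0.2; data precision n/σ² = 32/3.
θ̂ = (0.2·0 + (32/3)·1.89) / (0.2 + 32/3) = 20.16/(163/15) = 1512/815 ≈ 1.8552.

θ̂_MAP = 1.8552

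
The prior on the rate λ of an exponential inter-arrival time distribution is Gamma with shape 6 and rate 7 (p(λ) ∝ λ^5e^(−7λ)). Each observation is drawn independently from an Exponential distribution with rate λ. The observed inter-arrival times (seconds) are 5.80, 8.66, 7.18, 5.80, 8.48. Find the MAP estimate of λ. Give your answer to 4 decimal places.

λ̂_MAP = 0.2330

The Exponential(rate=λ) likelihood is ∝ λ^n e^(−λΣtᵢ). Here n = 5 and Σtᵢ = 5.80 + 8.66 + 7.18 + 5.80 + 8.48 = 35.92.
Posterior ∝ λ^5e^(−7λ) · λ^5e^(−35.92λ) = λ^10e^(−42.92λ), i.e. Gamma(11, 42.92).
Mode = (a−1)/b = 10/42.92 ≈ 0.2330.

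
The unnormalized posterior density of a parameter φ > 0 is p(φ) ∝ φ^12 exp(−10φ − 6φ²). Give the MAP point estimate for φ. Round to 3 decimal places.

φ̂_MAP = 0.667

ℓ'(φ) = 12/φ − 10 − 12φ. Setting this to zero and multiplying by φ: 12φ² + 10φ − 12 = 0.
φ = (−10 + √(10² + 4·12·12)) / (2·12) = (−10 + √676) / 24 = (−10 + 26)/24 = 2/3.
ℓ''(φ) = −12/φ² − 12 < 0, confirming a maximum.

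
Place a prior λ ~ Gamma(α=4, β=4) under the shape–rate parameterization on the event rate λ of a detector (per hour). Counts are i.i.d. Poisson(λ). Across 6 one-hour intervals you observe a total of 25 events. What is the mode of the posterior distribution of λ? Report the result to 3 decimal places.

Σxᵢ = 25, n = 6.
Posterior ∝ λ^3e^(−4λ) · λ^25e^(−6λ) = λ^28e^(−10λ), i.e. Gamma(shape=29, rate=10).
The mode of a Gamma(a, b) with a ≥ 1 (shape–rate) is (a−1)/b = 28/10 ≈ 2.800.

λ̂_MAP = 2.800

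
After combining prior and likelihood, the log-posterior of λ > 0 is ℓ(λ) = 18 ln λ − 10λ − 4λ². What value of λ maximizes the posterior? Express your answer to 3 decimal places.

ℓ'(λ) = 18/λ − 10 − 8λ. Setting this to zero and multiplying by λ: 8λ² + 10λ − 18 = 0.
λ = (−10 + √(10² + 4·8·18)) / (2·8) = (−10 + √676) / 16 = (−10 + 26)/16 = 1.
ℓ''(λ) = −18/λ² − 8 < 0, confirming a maximum.

λ̂_MAP = 1.000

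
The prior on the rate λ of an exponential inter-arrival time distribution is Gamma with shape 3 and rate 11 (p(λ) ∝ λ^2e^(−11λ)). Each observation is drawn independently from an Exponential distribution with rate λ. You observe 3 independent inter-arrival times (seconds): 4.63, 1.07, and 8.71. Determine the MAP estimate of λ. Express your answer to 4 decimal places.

The Exponential(rate=λ) likelihood is ∝ λ^n e^(−λΣtᵢ). Here n = 3 and Σtᵢ = 4.63 + 1.07 + 8.71 = 14.41.
Posterior ∝ λ^2e^(−11λ) · λ^3e^(−14.41λ) = λ^5e^(−25.41λ), i.e. Gamma(6, 25.41).
Mode = (a−1)/b = 5/25.41 ≈ 0.1968.

λ̂_MAP = 0.1968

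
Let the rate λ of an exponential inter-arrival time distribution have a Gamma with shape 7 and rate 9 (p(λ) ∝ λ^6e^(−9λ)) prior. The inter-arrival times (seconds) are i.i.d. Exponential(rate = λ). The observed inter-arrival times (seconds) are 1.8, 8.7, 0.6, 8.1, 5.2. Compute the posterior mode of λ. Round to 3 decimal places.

The Exponential(rate=λ) likelihood is ∝ λ^n e^(−λΣtᵢ). Here n = 5 and Σtᵢ = 1.8 + 8.7 + 0.6 + 8.1 + 5.2 = 24.4.
Posterior ∝ λ^6e^(−9λ) · λ^5e^(−24.4λ) = λ^11e^(−33.4λ), i.e. Gamma(12, 33.4).
Mode = (a−1)/b = 11/33.4 ≈ 0.329.

λ̂_MAP = 0.329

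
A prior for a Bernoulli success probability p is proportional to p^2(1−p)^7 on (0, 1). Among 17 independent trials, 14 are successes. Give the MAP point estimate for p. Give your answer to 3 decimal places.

The prior density ∝ p^2(1−p)^7 is the kernel of Beta(3, 8).
Data: 14 successes in 17 trials. The binomial likelihood contributes p^14(1−p)^3, so the posterior is Beta(3+14, 8+3) = Beta(17, 11).
For Beta(a, b) with a, b > 1 the mode is (a−1)/(a+b−2) = 16/26 ≈ 0.615.

p̂_MAP = 0.615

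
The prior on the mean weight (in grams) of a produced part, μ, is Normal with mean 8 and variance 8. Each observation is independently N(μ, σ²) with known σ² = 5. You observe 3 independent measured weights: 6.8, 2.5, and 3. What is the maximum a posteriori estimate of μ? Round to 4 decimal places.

μ̂_MAP = 4.7724

n = 3; x̄ = (6.8 + 2.5 + 3)/3 = 12.3/3 = 4.1.
For a Normal prior and Normal likelihood with known variance, the posterior is Normal; its mode equals its mean, the precision-weighted average.
Prior precision 1/σ₀² = 1/8 = 0.125; data precision n/σ² = 3/5 = 0.6.
μ̂ = (0.125·8 + 0.6·4.1) / (0.125 + 0.6) = 3.46/0.725 = 692/145 ≈ 4.7724.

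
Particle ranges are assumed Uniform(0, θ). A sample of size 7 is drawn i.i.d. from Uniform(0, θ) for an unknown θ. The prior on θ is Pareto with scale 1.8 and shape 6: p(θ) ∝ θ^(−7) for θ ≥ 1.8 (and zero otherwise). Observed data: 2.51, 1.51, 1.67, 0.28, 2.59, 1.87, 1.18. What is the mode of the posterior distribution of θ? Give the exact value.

The Uniform(0, θ) likelihood is θ^(−n) for θ ≥ max(xᵢ), zero otherwise. Here max(xᵢ) = 2.59.
Posterior ∝ θ^(−7) · θ^(−7) = θ^(−14) on θ ≥ max(1.8, 2.59) = 2.59.
This density is strictly decreasing in θ, so the posterior mode lies at the lower boundary of the support.

θ̂_MAP = 2.59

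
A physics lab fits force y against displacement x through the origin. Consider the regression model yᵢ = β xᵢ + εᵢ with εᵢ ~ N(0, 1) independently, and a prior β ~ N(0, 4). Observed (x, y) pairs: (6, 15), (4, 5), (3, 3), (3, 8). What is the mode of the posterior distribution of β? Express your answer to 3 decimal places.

log p(β | y) = −Σ(yᵢ − βxᵢ)²/(2·1) − β²/(2·4) + const.
Setting the derivative to zero: Σxᵢ(yᵢ − βxᵢ)/1 − β/4 = 0, so β = Σxᵢyᵢ / (Σxᵢ² + σ²/τ²).
Σxᵢyᵢ = 6·15 + 4·5 + 3·3 + 3·8 = 143; Σxᵢ² = 70; σ²/τ² = 0.25.
β̂_MAP = 143 / (70 + 0.25) = 143/70.25 ≈ 2.036.

β̂_MAP = 2.036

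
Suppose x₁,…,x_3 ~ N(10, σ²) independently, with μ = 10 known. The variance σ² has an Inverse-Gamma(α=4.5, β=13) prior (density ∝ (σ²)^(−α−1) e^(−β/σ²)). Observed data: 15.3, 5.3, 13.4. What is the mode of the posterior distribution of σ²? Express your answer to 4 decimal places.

Sum of squared deviations about the known mean: SS = (15.3−10)² + (5.3−10)² + (13.4−10)² = 61.74.
The Normal likelihood contributes (σ²)^(−n/2) exp(−SS/(2σ²)), so the posterior is Inverse-Gamma(α + n/2, β + SS/2) = Inverse-Gamma(6, 43.87).
The mode of Inverse-Gamma(a, b) is b/(a+1) = 43.87/7 ≈ 6.2671.

σ̂²_MAP = 6.2671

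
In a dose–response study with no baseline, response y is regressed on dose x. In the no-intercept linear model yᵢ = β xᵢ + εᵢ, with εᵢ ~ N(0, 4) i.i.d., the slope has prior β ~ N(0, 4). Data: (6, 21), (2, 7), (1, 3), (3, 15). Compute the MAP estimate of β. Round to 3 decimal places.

β̂_MAP = 3.686

log p(β | y) = −Σ(yᵢ − βxᵢ)²/(2·4) − β²/(2·4) + const.
Setting the derivative to zero: Σxᵢ(yᵢ − βxᵢ)/4 − β/4 = 0, so β = Σxᵢyᵢ / (Σxᵢ² + σ²/τ²).
Σxᵢyᵢ = 6·21 + 2·7 + 1·3 + 3·15 = 188; Σxᵢ² = 50; σ²/τ² = 1.
β̂_MAP = 188 / (50 + 1) = 188/51 ≈ 3.686.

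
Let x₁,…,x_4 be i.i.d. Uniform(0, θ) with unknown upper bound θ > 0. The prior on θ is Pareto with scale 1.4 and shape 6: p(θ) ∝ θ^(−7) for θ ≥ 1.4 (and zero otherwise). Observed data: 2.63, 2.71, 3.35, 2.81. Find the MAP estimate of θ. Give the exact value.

The Uniform(0, θ) likelihood is θ^(−n) for θ ≥ max(xᵢ), zero otherwise. Here max(xᵢ) = 3.35.
Posterior ∝ θ^(−7) · θ^(−4) = θ^(−11) on θ ≥ max(1.4, 3.35) = 3.35.
This density is strictly decreasing in θ, so the posterior mode lies at the lower boundary of the support.

θ̂_MAP = 3.35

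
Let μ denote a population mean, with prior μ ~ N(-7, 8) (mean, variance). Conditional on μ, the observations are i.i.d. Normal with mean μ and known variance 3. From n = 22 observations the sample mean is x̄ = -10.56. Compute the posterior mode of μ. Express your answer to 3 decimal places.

n = 22, x̄ = -10.56.
For a Normal prior and Normal likelihood with known variance, the posterior is Normal; its mode equals its mean, the precision-weighted average.
Prior precision 1/σ₀² = 1/8 = 0.125; data precision n/σ² = 22/3.
μ̂ = (0.125·(-7) + (22/3)·(-10.56)) / (0.125 + 22/3) = (-78.315)/(179/24) = -46989/4475 ≈ -10.500.

μ̂_MAP = -10.500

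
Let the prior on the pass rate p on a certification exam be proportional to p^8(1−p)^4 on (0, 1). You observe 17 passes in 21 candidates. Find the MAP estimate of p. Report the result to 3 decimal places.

The prior density ∝ p^8(1−p)^4 is the kernel of Beta(9, 5).
Data: 17 successes in 21 trials. The binomial likelihood contributes p^17(1−p)^4, so the posterior is Beta(9+17, 5+4) = Beta(26, 9).
For Beta(a, b) with a, b > 1 the mode is (a−1)/(a+b−2) = 25/33 ≈ 0.758.

p̂_MAP = 0.758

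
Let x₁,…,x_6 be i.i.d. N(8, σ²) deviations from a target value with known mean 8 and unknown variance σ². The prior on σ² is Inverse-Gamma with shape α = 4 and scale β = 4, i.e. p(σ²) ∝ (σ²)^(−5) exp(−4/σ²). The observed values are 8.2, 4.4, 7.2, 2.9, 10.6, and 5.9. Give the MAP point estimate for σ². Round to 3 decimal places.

Sum of squared deviations about the known mean: SS = (8.2−8)² + (4.4−8)² + (7.2−8)² + (2.9−8)² + (10.6−8)² + (5.9−8)² = 50.82.
The Normal likelihood contributes (σ²)^(−n/2) exp(−SS/(2σ²)), so the posterior is Inverse-Gamma(α + n/2, β + SS/2) = Inverse-Gamma(7, 29.41).
The mode of Inverse-Gamma(a, b) is b/(a+1) = 29.41/8 ≈ 3.676.

σ̂²_MAP = 3.676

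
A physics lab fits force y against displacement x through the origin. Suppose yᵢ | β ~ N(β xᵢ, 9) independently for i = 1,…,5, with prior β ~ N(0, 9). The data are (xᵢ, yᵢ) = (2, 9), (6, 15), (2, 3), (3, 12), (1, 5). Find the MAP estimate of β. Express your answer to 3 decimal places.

log p(β | y) = −Σ(yᵢ − βxᵢ)²/(2·9) − β²/(2·9) + const.
Setting the derivative to zero: Σxᵢ(yᵢ − βxᵢ)/9 − β/9 = 0, so β = Σxᵢyᵢ / (Σxᵢ² + σ²/τ²).
Σxᵢyᵢ = 2·9 + 6·15 + 2·3 + 3·12 + 1·5 = 155; Σxᵢ² = 54; σ²/τ² = 1.
β̂_MAP = 155 / (54 + 1) = 155/55 ≈ 2.818.

β̂_MAP = 2.818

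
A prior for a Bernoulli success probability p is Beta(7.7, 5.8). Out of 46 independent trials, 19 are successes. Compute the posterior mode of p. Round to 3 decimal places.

Prior: Beta(7.7, 5.8).
Data: 19 successes in 46 trials. The binomial likelihood contributes p^19(1−p)^27, so the posterior is Beta(7.7+19, 5.8+27) = Beta(26.7, 32.8).
For Beta(a, b) with a, b > 1 the mode is (a−1)/(a+b−2) = 25.7/57.5 ≈ 0.447.

p̂_MAP = 0.447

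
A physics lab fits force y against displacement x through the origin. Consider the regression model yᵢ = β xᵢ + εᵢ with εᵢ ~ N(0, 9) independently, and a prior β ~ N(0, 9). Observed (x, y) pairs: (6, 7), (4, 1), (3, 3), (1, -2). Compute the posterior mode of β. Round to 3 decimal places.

log p(β | y) = −Σ(yᵢ − βxᵢ)²/(2·9) − β²/(2·9) + const.
Setting the derivative to zero: Σxᵢ(yᵢ − βxᵢ)/9 − β/9 = 0, so β = Σxᵢyᵢ / (Σxᵢ² + σ²/τ²).
Σxᵢyᵢ = 6·7 + 4·1 + 3·3 + 1·(-2) = 53; Σxᵢ² = 62; σ²/τ² = 1.
β̂_MAP = 53 / (62 + 1) = 53/63 ≈ 0.841.

β̂_MAP = 0.841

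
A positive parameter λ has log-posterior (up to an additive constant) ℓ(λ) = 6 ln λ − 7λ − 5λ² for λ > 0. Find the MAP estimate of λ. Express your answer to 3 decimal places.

λ̂_MAP = 0.500

ℓ'(λ) = 6/λ − 7 − 10λ. Setting this to zero and multiplying by λ: 10λ² + 7λ − 6 = 0.
λ = (−7 + √(7² + 4·10·6)) / (2·10) = (−7 + √289) / 20 = (−7 + 17)/20 = 1/2.
ℓ''(λ) = −6/λ² − 10 < 0, confirming a maximum.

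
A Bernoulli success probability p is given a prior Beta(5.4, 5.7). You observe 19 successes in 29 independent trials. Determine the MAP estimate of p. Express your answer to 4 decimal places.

Prior: Beta(5.4, 5.7).
Data: 19 successes in 29 trials. The binomial likelihood contributes p^19(1−p)^10, so the posterior is Beta(5.4+19, 5.7+10) = Beta(24.4, 15.7).
For Beta(a, b) with a, b > 1 the mode is (a−1)/(a+b−2) = 23.4/38.1 ≈ 0.6142.

p̂_MAP = 0.6142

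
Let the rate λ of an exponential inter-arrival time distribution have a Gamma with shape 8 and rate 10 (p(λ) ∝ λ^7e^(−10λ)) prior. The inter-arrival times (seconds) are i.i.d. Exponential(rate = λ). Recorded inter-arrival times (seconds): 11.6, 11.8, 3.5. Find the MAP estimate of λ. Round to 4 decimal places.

The Exponential(rate=λ) likelihood is ∝ λ^n e^(−λΣtᵢ). Here n = 3 and Σtᵢ = 11.6 + 11.8 + 3.5 = 26.9.
Posterior ∝ λ^7e^(−10λ) · λ^3e^(−26.9λ) = λ^10e^(−36.9λ), i.e. Gamma(11, 36.9).
Mode = (a−1)/b = 10/36.9 ≈ 0.2710.

λ̂_MAP = 0.2710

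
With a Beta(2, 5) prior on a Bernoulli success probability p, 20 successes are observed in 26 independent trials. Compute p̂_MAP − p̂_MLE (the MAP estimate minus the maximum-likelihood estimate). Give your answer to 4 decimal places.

Posterior is Beta(22, 11); MAP = (22−1)/(33−2) = 21/31 ≈ 0.67742.
MLE ignores the prior: p̂_MLE = k/n = 20/26 ≈ 0.76923.
Difference = 21/31 − 20/26 = -37/403 ≈ -0.0918.

MAP − MLE = -0.0918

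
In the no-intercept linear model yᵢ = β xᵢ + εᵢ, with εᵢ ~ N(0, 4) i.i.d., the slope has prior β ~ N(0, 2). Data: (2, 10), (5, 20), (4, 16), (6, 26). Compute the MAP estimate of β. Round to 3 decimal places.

β̂_MAP = 4.096

log p(β | y) = −Σ(yᵢ − βxᵢ)²/(2·4) − β²/(2·2) + const.
Setting the derivative to zero: Σxᵢ(yᵢ − βxᵢ)/4 − β/2 = 0, so β = Σxᵢyᵢ / (Σxᵢ² + σ²/τ²).
Σxᵢyᵢ = 2·10 + 5·20 + 4·16 + 6·26 = 340; Σxᵢ² = 81; σ²/τ² = 2.
β̂_MAP = 340 / (81 + 2) = 340/83 ≈ 4.096.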